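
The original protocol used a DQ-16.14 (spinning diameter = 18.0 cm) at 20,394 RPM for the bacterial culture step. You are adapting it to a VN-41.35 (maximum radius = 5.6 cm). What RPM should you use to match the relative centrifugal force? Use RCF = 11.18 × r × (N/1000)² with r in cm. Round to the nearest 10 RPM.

Original rotor: r = 18.0 / 2 = 9 cm
RCF = 11.18 × r × (N/1000)²
RCF_original = 11.18 × 9 × (20.394)² = 11.18 × 9 × 415.915236 ≈ 41,849.4 × g
41,849.4 = 11.18 × 5.6 × (N/1000)²
(N/1000)² = 41,849.4 / 62.608 = 668.4353
N = 1000 × √668.4353 ≈ 25,854.1

25850 RPM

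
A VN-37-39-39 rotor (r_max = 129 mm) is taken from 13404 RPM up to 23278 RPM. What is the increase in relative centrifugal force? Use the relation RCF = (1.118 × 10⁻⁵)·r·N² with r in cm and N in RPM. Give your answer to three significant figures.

r = 129 mm = 12.9 cm
RCF₁ = 1.118 × 10⁻⁵ × 12.9 × (13404)² = 1.118 × 10⁻⁵ × 12.9 × 179,667,216 ≈ 25,912 × g
RCF₂ = 1.118 × 10⁻⁵ × 12.9 × (23278)² = 1.118 × 10⁻⁵ × 12.9 × 541,865,284 ≈ 78,148.9 × g
Increase = 78,148.9 − 25,912 = 52,236.9

52200 × g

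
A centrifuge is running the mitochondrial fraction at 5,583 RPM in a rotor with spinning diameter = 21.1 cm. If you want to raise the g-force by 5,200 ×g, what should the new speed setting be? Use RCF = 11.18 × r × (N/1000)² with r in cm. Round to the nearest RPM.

r = 21.1 / 2 = 10.55 cm
Current RCF = 11.18 × 10.55 × (5.583)² = 11.18 × 10.55 × 31.169889 ≈ 3,676.5 × g
Target RCF = 3,676.5 + 5,200 = 8,876.5 × g
(N/1000)² = 8,876.5 / 117.949 = 75.2571
N = 1000 × √75.2571 ≈ 8,675.1

≈ 8675 RPM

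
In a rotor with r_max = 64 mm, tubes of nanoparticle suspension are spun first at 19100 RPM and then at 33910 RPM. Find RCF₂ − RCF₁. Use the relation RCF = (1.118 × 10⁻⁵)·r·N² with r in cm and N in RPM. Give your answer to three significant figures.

56200 g

r = 64 mm = 6.4 cm
RCF₁ = 1.118 × 10⁻⁵ × 6.4 × (19100)² = 1.118 × 10⁻⁵ × 6.4 × 364,810,000 ≈ 26,102.9 × g
RCF₂ = 1.118 × 10⁻⁵ × 6.4 × (33910)² = 1.118 × 10⁻⁵ × 6.4 × 1,149,888,100 ≈ 82,276.8 × g
Increase = 82,276.8 − 26,102.9 = 56,173.9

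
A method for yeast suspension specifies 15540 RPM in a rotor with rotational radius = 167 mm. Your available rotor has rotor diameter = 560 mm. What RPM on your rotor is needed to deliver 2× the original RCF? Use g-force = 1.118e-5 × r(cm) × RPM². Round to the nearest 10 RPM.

Original rotor: r = 167 mm = 16.7 cm
RCF_original = 1.118 × 10⁻⁵ × 16.7 × (15540)² = 1.118 × 10⁻⁵ × 16.7 × 241,491,600 ≈ 45,087.9 × g
Target RCF = 2 × 45,087.9 ≈ 90,175.8 × g
Your rotor: r = 560 mm / 2 = 280 mm = 28 cm
90,175.8 = 1.118 × 10⁻⁵ × 28 × N²
N² = 90,175.8 / (31.304 × 10⁻⁵) = 288,064,784
N ≈ √288,064,784 ≈ 16,972.5

16970 RPM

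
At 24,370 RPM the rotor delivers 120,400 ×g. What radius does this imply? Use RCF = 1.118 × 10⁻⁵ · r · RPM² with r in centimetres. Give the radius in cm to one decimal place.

120400 = 1.118 × 10⁻⁵ × r × (24370)²
r = 120400 / (1.118 × 10⁻⁵ × 593,896,900) = 120400 / 6639.767 ≈ 18.133 cm

18.1 cm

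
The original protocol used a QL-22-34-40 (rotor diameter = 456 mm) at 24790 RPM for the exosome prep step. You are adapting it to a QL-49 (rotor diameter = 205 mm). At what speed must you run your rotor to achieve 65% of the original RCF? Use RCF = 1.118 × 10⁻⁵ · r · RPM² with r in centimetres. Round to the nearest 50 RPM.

Original rotor: r = 456 mm / 2 = 228 mm = 22.8 cm
RCF_original = 1.118 × 10⁻⁵ × 22.8 × (24790)² = 1.118 × 10⁻⁵ × 22.8 × 614,544,100 ≈ 156,649.7 × g
Target RCF = 0.65 × 156,649.7 ≈ 101,822.3 × g
Your rotor: r = 205 mm / 2 = 102.5 mm = 10.25 cm
101,822.3 = 1.118 × 10⁻⁵ × 10.25 × N²
N² = 101,822.3 / (11.4595 × 10⁻⁵) = 888,540,512
N ≈ √888,540,512 ≈ 29,808.4

29800 RPM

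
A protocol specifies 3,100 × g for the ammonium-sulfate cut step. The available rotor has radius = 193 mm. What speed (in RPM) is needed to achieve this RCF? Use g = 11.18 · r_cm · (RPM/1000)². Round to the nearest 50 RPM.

3800 RPM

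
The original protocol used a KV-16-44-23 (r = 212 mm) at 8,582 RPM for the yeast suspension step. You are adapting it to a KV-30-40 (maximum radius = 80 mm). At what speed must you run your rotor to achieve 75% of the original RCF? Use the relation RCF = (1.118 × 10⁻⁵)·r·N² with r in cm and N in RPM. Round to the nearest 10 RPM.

12100 RPM

Original rotor: r = 212 mm = 21.2 cm
RCF_original = 1.118 × 10⁻⁵ × 21.2 × (8582)² = 1.118 × 10⁻⁵ × 21.2 × 73,650,724 ≈ 17,456.4 × g
Target RCF = 0.75 × 17,456.4 ≈ 13,092.3 × g
Your rotor: r = 80 mm = 8.0 cm
13,092.3 = 1.118 × 10⁻⁵ × 8 × N²
N² = 13,092.3 / (8.944 × 10⁻⁵) = 146,380,814
N ≈ √146,380,814 ≈ 12,098.8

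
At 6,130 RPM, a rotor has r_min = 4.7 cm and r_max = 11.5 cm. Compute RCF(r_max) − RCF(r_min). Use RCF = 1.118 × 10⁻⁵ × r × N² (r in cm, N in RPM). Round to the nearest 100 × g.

ΔRCF ≈ 2900 x g

RCF_max = 1.118 × 10⁻⁵ × 11.5 × (6130)² = 1.118 × 10⁻⁵ × 11.5 × 37,576,900 ≈ 4,831.3 × g
RCF_min = 1.118 × 10⁻⁵ × 4.7 × (6130)² = 1.118 × 10⁻⁵ × 4.7 × 37,576,900 ≈ 1,974.5 × g
ΔRCF = 4,831.3 − 1,974.5 = 2,856.8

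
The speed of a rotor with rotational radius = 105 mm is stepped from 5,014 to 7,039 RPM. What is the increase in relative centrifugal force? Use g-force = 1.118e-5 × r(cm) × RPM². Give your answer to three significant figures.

2870 ×g

r = 105 mm = 10.5 cm
RCF₁ = 1.118 × 10⁻⁵ × 10.5 × (5014)² = 1.118 × 10⁻⁵ × 10.5 × 25,140,196 ≈ 2,951.2 × g
RCF₂ = 1.118 × 10⁻⁵ × 10.5 × (7039)² = 1.118 × 10⁻⁵ × 10.5 × 49,547,521 ≈ 5,816.4 × g
Increase = 5,816.4 − 2,951.2 = 2,865.2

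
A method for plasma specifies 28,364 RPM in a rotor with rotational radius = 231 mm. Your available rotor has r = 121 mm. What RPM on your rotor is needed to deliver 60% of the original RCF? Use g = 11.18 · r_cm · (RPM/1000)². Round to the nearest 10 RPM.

Original rotor: r = 231 mm = 23.1 cm
RCF_original = 11.18 × 23.1 × (28.364)² = 11.18 × 23.1 × 804.516496 ≈ 207,772.8 × g
Target RCF = 0.6 × 207,772.8 ≈ 124,663.7 × g
Your rotor: r = 121 mm = 12.1 cm
124,663.7 = 11.18 × 12.1 × (N/1000)²
(N/1000)² = 124,663.7 / 135.278 = 921.5371
N = 1000 × √921.5371 ≈ 30,356.8

≈ 30360 RPM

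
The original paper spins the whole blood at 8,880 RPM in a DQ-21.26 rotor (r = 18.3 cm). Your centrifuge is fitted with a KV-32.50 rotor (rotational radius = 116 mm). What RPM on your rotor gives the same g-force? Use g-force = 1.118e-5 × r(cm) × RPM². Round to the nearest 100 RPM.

≈ 11200 RPM

RCF_original = 1.118 × 10⁻⁵ × 18.3 × (8880)² = 1.118 × 10⁻⁵ × 18.3 × 78,854,400 ≈ 16,133.1 × g
Your rotor: r = 116 mm = 11.6 cm
16,133.1 = 1.118 × 10⁻⁵ × 11.6 × N²
N² = 16,133.1 / (12.9688 × 10⁻⁵) = 124,399,328
N ≈ √124,399,328 ≈ 11,153.4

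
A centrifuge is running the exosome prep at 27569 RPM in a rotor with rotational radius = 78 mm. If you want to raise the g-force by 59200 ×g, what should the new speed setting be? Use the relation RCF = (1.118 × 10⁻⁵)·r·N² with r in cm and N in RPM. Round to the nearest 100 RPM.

37900 RPM

r = 78 mm = 7.8 cm
Current RCF = 1.118 × 10⁻⁵ × 7.8 × (27569)² = 1.118 × 10⁻⁵ × 7.8 × 760,049,761 ≈ 66,279.4 × g
Target RCF = 66,279.4 + 59,200 = 125,479.4 × g
N² = 125,479.4 / (8.7204 × 10⁻⁵) = 1,438,917,940
N ≈ √1,438,917,940 ≈ 37,933.1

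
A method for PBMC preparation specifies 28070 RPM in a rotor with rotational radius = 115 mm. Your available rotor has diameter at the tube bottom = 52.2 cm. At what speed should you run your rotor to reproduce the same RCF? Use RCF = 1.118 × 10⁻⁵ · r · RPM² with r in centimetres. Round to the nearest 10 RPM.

Original rotor: r = 115 mm = 11.5 cm
RCF_original = 1.118 × 10⁻⁵ × 11.5 × (28070)² = 1.118 × 10⁻⁵ × 11.5 × 787,924,900 ≈ 101,303.5 × g
Your rotor: r = 52.2 / 2 = 26.1 cm
101,303.5 = 1.118 × 10⁻⁵ × 26.1 × N²
N² = 101,303.5 / (29.1798 × 10⁻⁵) = 347,169,960
N ≈ √347,169,960 ≈ 18,632.5

18630 RPM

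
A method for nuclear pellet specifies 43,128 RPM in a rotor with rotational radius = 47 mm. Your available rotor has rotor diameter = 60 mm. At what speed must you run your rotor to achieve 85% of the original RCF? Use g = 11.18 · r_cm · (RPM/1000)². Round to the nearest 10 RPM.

49770 RPM

Original rotor: r = 47 mm = 4.7 cm
RCF = 11.18 × r × (N/1000)²
RCF_original = 11.18 × 4.7 × (43.128)² = 11.18 × 4.7 × 1,860.024384 ≈ 97,736.8 × g
Target RCF = 0.85 × 97,736.8 ≈ 83,076.3 × g
Your rotor: r = 60 mm / 2 = 30 mm = 3 cm
83,076.3 = 11.18 × 3 × (N/1000)²
(N/1000)² = 83,076.3 / 33.54 = 2476.932
N = 1000 × √2476.932 ≈ 49,768.8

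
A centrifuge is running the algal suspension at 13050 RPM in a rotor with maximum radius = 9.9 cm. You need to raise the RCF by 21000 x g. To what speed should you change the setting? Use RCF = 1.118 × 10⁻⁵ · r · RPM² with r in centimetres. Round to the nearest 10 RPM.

Current RCF = 1.118 × 10⁻⁵ × 9.9 × (13050)² = 1.118 × 10⁻⁵ × 9.9 × 170,302,500 ≈ 18,849.4 × g
Target RCF = 18,849.4 + 21,000 = 39,849.4 × g
N² = 39,849.4 / (11.0682 × 10⁻⁵) = 360,035,055
N ≈ √360,035,055 ≈ 18,974.6

≈ 18970 RPM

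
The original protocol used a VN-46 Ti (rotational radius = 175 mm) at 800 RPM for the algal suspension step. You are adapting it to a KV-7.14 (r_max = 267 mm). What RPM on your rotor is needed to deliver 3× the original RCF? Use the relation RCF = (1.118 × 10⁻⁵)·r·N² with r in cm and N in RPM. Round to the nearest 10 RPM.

Original rotor: r = 175 mm = 17.5 cm
RCF = 1.118 × 10⁻⁵ × r × N²
RCF_original = 1.118 × 10⁻⁵ × 17.5 × (800)² = 1.118 × 10⁻⁵ × 17.5 × 640,000 ≈ 125.2 × g
Target RCF = 3 × 125.2 ≈ 375.6 × g
Your rotor: r = 267 mm = 26.7 cm
375.6 = 1.118 × 10⁻⁵ × 26.7 × N²
N² = 375.6 / (29.8506 × 10⁻⁵) = 1,258,266
N ≈ √1,258,266 ≈ 1,121.7

≈ 1120 RPM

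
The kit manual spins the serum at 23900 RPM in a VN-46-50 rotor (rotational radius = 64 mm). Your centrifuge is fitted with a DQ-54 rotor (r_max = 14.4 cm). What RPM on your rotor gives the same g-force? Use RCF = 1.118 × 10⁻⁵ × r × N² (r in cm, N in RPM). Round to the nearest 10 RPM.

≈ 15930 RPM

Original rotor: r = 64 mm = 6.4 cm
RCF_original = 1.118 × 10⁻⁵ × 6.4 × (23900)² = 1.118 × 10⁻⁵ × 6.4 × 571,210,000 ≈ 40,871.2 × g
40,871.2 = 1.118 × 10⁻⁵ × 14.4 × N²
N² = 40,871.2 / (16.0992 × 10⁻⁵) = 253,871,000
N ≈ √253,871,000 ≈ 15,933.3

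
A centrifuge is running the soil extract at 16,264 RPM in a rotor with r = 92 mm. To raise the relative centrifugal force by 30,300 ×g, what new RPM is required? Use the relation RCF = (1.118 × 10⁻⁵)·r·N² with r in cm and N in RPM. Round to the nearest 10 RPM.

N₂ ≈ 23650 RPM

r = 92 mm = 9.2 cm
Current RCF = 1.118 × 10⁻⁵ × 9.2 × (16264)² = 1.118 × 10⁻⁵ × 9.2 × 264,517,696 ≈ 27,207.2 × g
Target RCF = 27,207.2 + 30,300 = 57,507.2 × g
N² = 57,507.2 / (10.2856 × 10⁻⁵) = 559,103,990
N ≈ √559,103,990 ≈ 23,645.4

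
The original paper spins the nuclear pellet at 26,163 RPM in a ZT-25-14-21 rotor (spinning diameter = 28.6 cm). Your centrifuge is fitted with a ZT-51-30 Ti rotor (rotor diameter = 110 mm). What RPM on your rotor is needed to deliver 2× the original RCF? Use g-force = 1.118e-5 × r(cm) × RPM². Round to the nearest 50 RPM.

59650 RPM

Original rotor: r = 28.6 / 2 = 14.3 cm
RCF_original = 1.118 × 10⁻⁵ × 14.3 × (26163)² = 1.118 × 10⁻⁵ × 14.3 × 684,502,569 ≈ 109,434.2 × g
Target RCF = 2 × 109,434.2 ≈ 218,868.4 × g
Your rotor: r = 110 mm / 2 = 55 mm = 5.5 cm
218,868.4 = 1.118 × 10⁻⁵ × 5.5 × N²
N² = 218,868.4 / (6.149 × 10⁻⁵) = 3,559,414,539
N ≈ √3,559,414,539 ≈ 59,660.8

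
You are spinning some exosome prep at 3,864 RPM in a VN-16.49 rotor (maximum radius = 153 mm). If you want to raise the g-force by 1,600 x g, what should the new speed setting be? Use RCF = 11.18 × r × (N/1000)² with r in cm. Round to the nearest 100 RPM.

r = 153 mm = 15.3 cm
Current RCF = 11.18 × 15.3 × (3.864)² = 11.18 × 15.3 × 14.930496 ≈ 2,553.9 × g
Target RCF = 2,553.9 + 1,600 = 4,153.9 × g
(N/1000)² = 4,153.9 / 171.054 = 24.28414
N = 1000 × √24.28414 ≈ 4,927.9

N₂ ≈ 4900 RPM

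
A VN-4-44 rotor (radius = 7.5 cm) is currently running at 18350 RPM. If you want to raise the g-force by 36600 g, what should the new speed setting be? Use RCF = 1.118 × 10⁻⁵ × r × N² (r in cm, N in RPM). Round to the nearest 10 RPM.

≈ 27810 RPM

Current RCF = 1.118 × 10⁻⁵ × 7.5 × (18350)² = 1.118 × 10⁻⁵ × 7.5 × 336,722,500 ≈ 28,234.2 × g
Target RCF = 28,234.2 + 36,600 = 64,834.2 × g
N² = 64,834.2 / (8.385 × 10⁻⁵) = 773,216,458
N ≈ √773,216,458 ≈ 27,806.8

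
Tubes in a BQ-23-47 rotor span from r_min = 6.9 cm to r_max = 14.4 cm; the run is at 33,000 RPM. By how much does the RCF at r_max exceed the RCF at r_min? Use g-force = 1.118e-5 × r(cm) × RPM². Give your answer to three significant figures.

ΔRCF = 1.118 × 10⁻⁵ × (r_max − r_min) × N² = 1.118 × 10⁻⁵ × 7.5 × 1,089,000,000 ≈ 91,312.7

≈ 91300 g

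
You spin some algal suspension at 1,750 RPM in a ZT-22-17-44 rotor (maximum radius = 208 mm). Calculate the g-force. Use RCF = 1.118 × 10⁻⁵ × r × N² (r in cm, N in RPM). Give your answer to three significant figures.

r = 208 mm = 20.8 cm
RCF = 1.118 × 10⁻⁵ × r × N²
RCF = 1.118 × 10⁻⁵ × 20.8 × (1750)² = 1.118 × 10⁻⁵ × 20.8 × 3,062,500 ≈ 712.2 × g

712 ×g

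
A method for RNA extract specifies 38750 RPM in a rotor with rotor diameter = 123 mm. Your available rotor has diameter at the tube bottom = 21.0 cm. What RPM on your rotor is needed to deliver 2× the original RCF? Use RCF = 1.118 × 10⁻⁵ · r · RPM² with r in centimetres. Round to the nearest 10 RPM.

≈ 41940 RPM

Original rotor: r = 123 mm / 2 = 61.5 mm = 6.15 cm
RCF_original = 1.118 × 10⁻⁵ × 6.15 × (38750)² = 1.118 × 10⁻⁵ × 6.15 × 1,501,562,500 ≈ 103,242.9 × g
Target RCF = 2 × 103,242.9 ≈ 206,485.8 × g
Your rotor: r = 21.0 / 2 = 10.5 cm
206,485.8 = 1.118 × 10⁻⁵ × 10.5 × N²
N² = 206,485.8 / (11.739 × 10⁻⁵) = 1,758,972,655
N ≈ √1,758,972,655 ≈ 41,940.1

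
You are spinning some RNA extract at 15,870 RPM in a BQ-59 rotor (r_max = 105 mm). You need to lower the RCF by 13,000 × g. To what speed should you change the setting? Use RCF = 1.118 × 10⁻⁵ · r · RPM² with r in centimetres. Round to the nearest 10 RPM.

≈ 11880 RPM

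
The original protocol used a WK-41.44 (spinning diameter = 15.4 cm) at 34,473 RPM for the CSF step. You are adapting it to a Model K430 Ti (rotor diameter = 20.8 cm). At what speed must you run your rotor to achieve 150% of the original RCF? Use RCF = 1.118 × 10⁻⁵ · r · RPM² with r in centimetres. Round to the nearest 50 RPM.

Original rotor: r = 15.4 / 2 = 7.7 cm
RCF = 1.118 × 10⁻⁵ × r × N²
RCF_original = 1.118 × 10⁻⁵ × 7.7 × (34473)² = 1.118 × 10⁻⁵ × 7.7 × 1,188,387,729 ≈ 102,303.5 × g
Target RCF = 1.5 × 102,303.5 ≈ 153,455.2 × g
Your rotor: r = 20.8 / 2 = 10.4 cm
153,455.2 = 1.118 × 10⁻⁵ × 10.4 × N²
N² = 153,455.2 / (11.6272 × 10⁻⁵) = 1,319,794,964
N ≈ √1,319,794,964 ≈ 36,329.0

≈ 36350 RPM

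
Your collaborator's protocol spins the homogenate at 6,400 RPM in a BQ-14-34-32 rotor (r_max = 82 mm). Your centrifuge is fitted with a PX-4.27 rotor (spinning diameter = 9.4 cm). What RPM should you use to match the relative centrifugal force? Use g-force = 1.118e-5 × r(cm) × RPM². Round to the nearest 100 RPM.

Original rotor: r = 82 mm = 8.2 cm
RCF = 1.118 × 10⁻⁵ × r × N²
RCF_original = 1.118 × 10⁻⁵ × 8.2 × (6400)² = 1.118 × 10⁻⁵ × 8.2 × 40,960,000 ≈ 3,755 × g
Your rotor: r = 9.4 / 2 = 4.7 cm
3,755 = 1.118 × 10⁻⁵ × 4.7 × N²
N² = 3,755 / (5.2546 × 10⁻⁵) = 71,461,196
N ≈ √71,461,196 ≈ 8,453.5

≈ 8500 RPM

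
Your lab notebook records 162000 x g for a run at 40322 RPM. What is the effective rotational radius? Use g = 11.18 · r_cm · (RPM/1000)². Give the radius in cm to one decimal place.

r ≈ 8.9 cm

162000 = 11.18 × r × (40.322)²
r = 162000 / (11.18 × 1625.863684) = 162000 / 18177.16 ≈ 8.912 cm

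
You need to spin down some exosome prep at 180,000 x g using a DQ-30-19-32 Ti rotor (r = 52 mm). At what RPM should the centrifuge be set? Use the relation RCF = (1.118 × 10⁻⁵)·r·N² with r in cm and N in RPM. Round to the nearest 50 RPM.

≈ 55650 RPM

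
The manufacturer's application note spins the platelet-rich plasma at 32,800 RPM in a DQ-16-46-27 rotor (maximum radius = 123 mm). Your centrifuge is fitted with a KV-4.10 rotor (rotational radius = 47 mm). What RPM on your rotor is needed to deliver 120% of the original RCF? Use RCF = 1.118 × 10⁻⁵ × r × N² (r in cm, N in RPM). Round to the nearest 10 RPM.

58130 RPM

Original rotor: r = 123 mm = 12.3 cm
RCF_original = 1.118 × 10⁻⁵ × 12.3 × (32800)² = 1.118 × 10⁻⁵ × 12.3 × 1,075,840,000 ≈ 147,943.1 × g
Target RCF = 1.2 × 147,943.1 ≈ 177,531.7 × g
Your rotor: r = 47 mm = 4.7 cm
177,531.7 = 1.118 × 10⁻⁵ × 4.7 × N²
N² = 177,531.7 / (5.2546 × 10⁻⁵) = 3,378,595,897
N ≈ √3,378,595,897 ≈ 58,125.7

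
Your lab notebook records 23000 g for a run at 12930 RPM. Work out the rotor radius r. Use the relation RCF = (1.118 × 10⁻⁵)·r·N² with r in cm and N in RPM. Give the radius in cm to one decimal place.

≈ 12.3 cm

23000 = 1.118 × 10⁻⁵ × r × (12930)²
r = 23000 / (1.118 × 10⁻⁵ × 167,184,900) = 23000 / 1869.127 ≈ 12.305 cm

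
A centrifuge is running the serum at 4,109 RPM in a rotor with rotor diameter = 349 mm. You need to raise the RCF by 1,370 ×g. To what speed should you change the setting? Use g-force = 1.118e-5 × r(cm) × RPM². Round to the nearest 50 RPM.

r = 349 mm / 2 = 174.5 mm = 17.45 cm
Current RCF = 1.118 × 10⁻⁵ × 17.45 × (4109)² = 1.118 × 10⁻⁵ × 17.45 × 16,883,881 ≈ 3,293.9 × g
Target RCF = 3,293.9 + 1,370 = 4,663.9 × g
N² = 4,663.9 / (19.5091 × 10⁻⁵) = 23,906,280
N ≈ √23,906,280 ≈ 4,889.4

N₂ ≈ 4900 RPM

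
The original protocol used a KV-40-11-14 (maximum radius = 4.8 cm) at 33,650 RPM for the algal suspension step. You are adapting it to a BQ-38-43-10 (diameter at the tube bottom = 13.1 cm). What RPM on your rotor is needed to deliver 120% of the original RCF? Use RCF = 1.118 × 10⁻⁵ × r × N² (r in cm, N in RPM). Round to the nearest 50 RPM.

RCF_original = 1.118 × 10⁻⁵ × 4.8 × (33650)² = 1.118 × 10⁻⁵ × 4.8 × 1,132,322,500 ≈ 60,765 × g
Target RCF = 1.2 × 60,765 ≈ 72,918 × g
Your rotor: r = 13.1 / 2 = 6.55 cm
72,918 = 1.118 × 10⁻⁵ × 6.55 × N²
N² = 72,918 / (7.3229 × 10⁻⁵) = 995,753,049
N ≈ √995,753,049 ≈ 31,555.6

≈ 31550 RPM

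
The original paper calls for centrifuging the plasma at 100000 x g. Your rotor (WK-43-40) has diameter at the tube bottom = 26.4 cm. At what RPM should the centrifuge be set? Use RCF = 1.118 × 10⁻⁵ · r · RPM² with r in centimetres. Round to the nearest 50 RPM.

r = 26.4 / 2 = 13.2 cm
100,000 = 1.118 × 10⁻⁵ × 13.2 × N²
N² = 100,000 / (14.7576 × 10⁻⁵) = 677,616,957
N ≈ √677,616,957 ≈ 26,031.1

N ≈ 26050 RPM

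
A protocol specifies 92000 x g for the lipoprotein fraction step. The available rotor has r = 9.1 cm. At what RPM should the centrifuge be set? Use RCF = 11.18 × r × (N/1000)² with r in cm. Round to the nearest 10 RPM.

≈ 30070 RPM

92,000 = 11.18 × 9.1 × (N/1000)²
(N/1000)² = 92,000 / 101.738 = 904.2836
N = 1000 × √904.2836 ≈ 30,071.3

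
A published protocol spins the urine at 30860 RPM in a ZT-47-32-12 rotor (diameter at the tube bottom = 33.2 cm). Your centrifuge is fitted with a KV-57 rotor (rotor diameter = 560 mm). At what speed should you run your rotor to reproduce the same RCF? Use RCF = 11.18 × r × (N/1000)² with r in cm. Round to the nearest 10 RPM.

Original rotor: r = 33.2 / 2 = 16.6 cm
RCF_original = 11.18 × 16.6 × (30.86)² = 11.18 × 16.6 × 952.3396 ≈ 176,742.8 × g
Your rotor: r = 560 mm / 2 = 280 mm = 28 cm
176,742.8 = 11.18 × 28 × (N/1000)²
(N/1000)² = 176,742.8 / 313.04 = 564.6013
N = 1000 × √564.6013 ≈ 23,761.3

≈ 23760 RPM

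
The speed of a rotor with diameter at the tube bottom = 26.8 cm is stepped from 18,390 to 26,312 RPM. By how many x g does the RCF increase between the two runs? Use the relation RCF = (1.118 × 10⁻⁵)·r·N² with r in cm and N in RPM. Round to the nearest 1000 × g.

53000 x g

r = 26.8 / 2 = 13.4 cm
RCF₁ = 1.118 × 10⁻⁵ × 13.4 × (18390)² = 1.118 × 10⁻⁵ × 13.4 × 338,192,100 ≈ 50,665.2 × g
RCF₂ = 1.118 × 10⁻⁵ × 13.4 × (26312)² = 1.118 × 10⁻⁵ × 13.4 × 692,321,344 ≈ 103,718 × g
Increase = 103,718 − 50,665.2 = 53,052.8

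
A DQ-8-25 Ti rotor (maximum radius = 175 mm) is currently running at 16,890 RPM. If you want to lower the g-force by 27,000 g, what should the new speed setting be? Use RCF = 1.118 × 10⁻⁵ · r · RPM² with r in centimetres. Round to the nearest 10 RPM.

r = 175 mm = 17.5 cm
Current RCF = 1.118 × 10⁻⁵ × 17.5 × (16890)² = 1.118 × 10⁻⁵ × 17.5 × 285,272,100 ≈ 55,813.5 × g
Target RCF = 55,813.5 − 27,000 = 28,813.5 × g
N² = 28,813.5 / (19.565 × 10⁻⁵) = 147,270,636
N ≈ √147,270,636 ≈ 12,135.5

12140 RPM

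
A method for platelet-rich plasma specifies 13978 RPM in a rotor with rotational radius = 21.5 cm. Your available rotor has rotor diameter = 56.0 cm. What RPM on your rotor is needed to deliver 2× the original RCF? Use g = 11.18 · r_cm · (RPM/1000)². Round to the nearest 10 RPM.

≈ 17320 RPM

RCF = 11.18 × r × (N/1000)²
RCF_original = 11.18 × 21.5 × (13.978)² = 11.18 × 21.5 × 195.384484 ≈ 46,964.6 × g
Target RCF = 2 × 46,964.6 ≈ 93,929.2 × g
Your rotor: r = 56.0 / 2 = 28 cm
93,929.2 = 11.18 × 28 × (N/1000)²
(N/1000)² = 93,929.2 / 313.04 = 300.0549
N = 1000 × √300.0549 ≈ 17,322.1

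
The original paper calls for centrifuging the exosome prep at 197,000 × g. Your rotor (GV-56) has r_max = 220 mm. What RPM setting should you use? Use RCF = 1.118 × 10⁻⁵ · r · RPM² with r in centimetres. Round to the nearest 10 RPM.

r = 220 mm = 22.0 cm
RCF = 1.118 × 10⁻⁵ × r × N²
197,000 = 1.118 × 10⁻⁵ × 22 × N²
N² = 197,000 / (24.596 × 10⁻⁵) = 800,943,243
N ≈ √800,943,243 ≈ 28,300.9

28300 RPM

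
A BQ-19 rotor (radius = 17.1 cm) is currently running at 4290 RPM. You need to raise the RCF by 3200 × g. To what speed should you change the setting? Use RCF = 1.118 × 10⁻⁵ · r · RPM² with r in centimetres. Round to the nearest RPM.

Current RCF = 1.118 × 10⁻⁵ × 17.1 × (4290)² = 1.118 × 10⁻⁵ × 17.1 × 18,404,100 ≈ 3,518.5 × g
Target RCF = 3,518.5 + 3,200 = 6,718.5 × g
N² = 6,718.5 / (19.1178 × 10⁻⁵) = 35,142,642
N ≈ √35,142,642 ≈ 5,928.1

≈ 5928 RPM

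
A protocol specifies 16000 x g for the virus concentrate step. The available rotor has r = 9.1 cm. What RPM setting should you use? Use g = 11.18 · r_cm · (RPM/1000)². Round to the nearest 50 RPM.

16,000 = 11.18 × 9.1 × (N/1000)²
(N/1000)² = 16,000 / 101.738 = 157.2667
N = 1000 × √157.2667 ≈ 12,540.6

12550 RPM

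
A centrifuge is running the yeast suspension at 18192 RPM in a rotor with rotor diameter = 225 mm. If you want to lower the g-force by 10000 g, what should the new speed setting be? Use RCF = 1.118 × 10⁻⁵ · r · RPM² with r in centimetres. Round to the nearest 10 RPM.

15860 RPM

r = 225 mm / 2 = 112.5 mm = 11.25 cm
Current RCF = 1.118 × 10⁻⁵ × 11.25 × (18192)² = 1.118 × 10⁻⁵ × 11.25 × 330,948,864 ≈ 41,625.1 × g
Target RCF = 41,625.1 − 10,000 = 31,625.1 × g
N² = 31,625.1 / (12.5775 × 10⁻⁵) = 251,441,860
N ≈ √251,441,860 ≈ 15,856.9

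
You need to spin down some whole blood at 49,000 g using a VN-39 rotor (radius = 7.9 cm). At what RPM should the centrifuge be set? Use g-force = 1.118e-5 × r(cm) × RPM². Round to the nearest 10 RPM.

RCF = 1.118 × 10⁻⁵ × r × N²
49,000 = 1.118 × 10⁻⁵ × 7.9 × N²
N² = 49,000 / (8.8322 × 10⁻⁵) = 554,788,161
N ≈ √554,788,161 ≈ 23,553.9

N ≈ 23550 RPM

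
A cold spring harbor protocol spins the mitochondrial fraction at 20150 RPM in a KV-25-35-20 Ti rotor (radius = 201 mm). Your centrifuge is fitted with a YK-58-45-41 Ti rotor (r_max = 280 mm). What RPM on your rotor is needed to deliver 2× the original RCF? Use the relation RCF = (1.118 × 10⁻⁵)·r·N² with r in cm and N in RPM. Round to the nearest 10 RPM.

≈ 24140 RPM

Original rotor: r = 201 mm = 20.1 cm
RCF = 1.118 × 10⁻⁵ × r × N²
RCF_original = 1.118 × 10⁻⁵ × 20.1 × (20150)² = 1.118 × 10⁻⁵ × 20.1 × 406,022,500 ≈ 91,240.6 × g
Target RCF = 2 × 91,240.6 ≈ 182,481.2 × g
Your rotor: r = 280 mm = 28.0 cm
182,481.2 = 1.118 × 10⁻⁵ × 28 × N²
N² = 182,481.2 / (31.304 × 10⁻⁵) = 582,932,533
N ≈ √582,932,533 ≈ 24,144.0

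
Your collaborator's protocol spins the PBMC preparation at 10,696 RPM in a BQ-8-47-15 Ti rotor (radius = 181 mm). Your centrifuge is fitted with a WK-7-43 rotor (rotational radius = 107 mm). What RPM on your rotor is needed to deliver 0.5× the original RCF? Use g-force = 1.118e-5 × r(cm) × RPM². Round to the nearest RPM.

≈ 9837 RPM

Original rotor: r = 181 mm = 18.1 cm
RCF_original = 1.118 × 10⁻⁵ × 18.1 × (10696)² = 1.118 × 10⁻⁵ × 18.1 × 114,404,416 ≈ 23,150.6 × g
Target RCF = 0.5 × 23,150.6 ≈ 11,575.3 × g
Your rotor: r = 107 mm = 10.7 cm
11,575.3 = 1.118 × 10⁻⁵ × 10.7 × N²
N² = 11,575.3 / (11.9626 × 10⁻⁵) = 96,762,410
N ≈ √96,762,410 ≈ 9,836.8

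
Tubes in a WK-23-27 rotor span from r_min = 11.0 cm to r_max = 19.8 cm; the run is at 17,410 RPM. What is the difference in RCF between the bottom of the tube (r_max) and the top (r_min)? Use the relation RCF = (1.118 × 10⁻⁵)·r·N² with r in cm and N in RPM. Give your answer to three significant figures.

≈ 29800 ×g

RCF_max = 1.118 × 10⁻⁵ × 19.8 × (17410)² = 1.118 × 10⁻⁵ × 19.8 × 303,108,100 ≈ 67,097.2 × g
RCF_min = 1.118 × 10⁻⁵ × 11 × (17410)² = 1.118 × 10⁻⁵ × 11 × 303,108,100 ≈ 37,276.2 × g
ΔRCF = 67,097.2 − 37,276.2 = 29,821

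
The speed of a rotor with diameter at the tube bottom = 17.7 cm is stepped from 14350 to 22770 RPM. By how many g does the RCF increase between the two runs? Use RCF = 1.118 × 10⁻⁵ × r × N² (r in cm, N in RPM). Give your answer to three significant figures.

r = 17.7 / 2 = 8.85 cm
RCF₁ = 1.118 × 10⁻⁵ × 8.85 × (14350)² = 1.118 × 10⁻⁵ × 8.85 × 205,922,500 ≈ 20,374.6 × g
RCF₂ = 1.118 × 10⁻⁵ × 8.85 × (22770)² = 1.118 × 10⁻⁵ × 8.85 × 518,472,900 ≈ 51,299.3 × g
Increase = 51,299.3 − 20,374.6 = 30,924.7

≈ 30900 g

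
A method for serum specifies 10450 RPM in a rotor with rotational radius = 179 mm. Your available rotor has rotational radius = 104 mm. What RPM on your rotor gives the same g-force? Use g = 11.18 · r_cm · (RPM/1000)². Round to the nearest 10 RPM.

≈ 13710 RPM

Original rotor: r = 179 mm = 17.9 cm
RCF_original = 11.18 × 17.9 × (10.45)² = 11.18 × 17.9 × 109.2025 ≈ 21,853.8 × g
Your rotor: r = 104 mm = 10.4 cm
21,853.8 = 11.18 × 10.4 × (N/1000)²
(N/1000)² = 21,853.8 / 116.272 = 187.9541
N = 1000 × √187.9541 ≈ 13,709.6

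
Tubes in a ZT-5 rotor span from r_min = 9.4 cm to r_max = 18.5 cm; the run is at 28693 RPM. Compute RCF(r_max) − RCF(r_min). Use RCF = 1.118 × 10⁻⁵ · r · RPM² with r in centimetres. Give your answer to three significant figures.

≈ 83800 ×g

RCF_max = 1.118 × 10⁻⁵ × 18.5 × (28693)² = 1.118 × 10⁻⁵ × 18.5 × 823,288,249 ≈ 170,280.7 × g
RCF_min = 1.118 × 10⁻⁵ × 9.4 × (28693)² = 1.118 × 10⁻⁵ × 9.4 × 823,288,249 ≈ 86,521 × g
ΔRCF = 170,280.7 − 86,521 = 83,759.7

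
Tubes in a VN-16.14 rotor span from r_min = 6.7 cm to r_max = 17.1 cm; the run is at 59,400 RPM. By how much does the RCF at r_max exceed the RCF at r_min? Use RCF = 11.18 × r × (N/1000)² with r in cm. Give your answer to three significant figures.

≈ 410000 x g

RCF_max = 11.18 × 17.1 × (59.4)² = 11.18 × 17.1 × 3,528.36 ≈ 674,544.8 × g
RCF_min = 11.18 × 6.7 × (59.4)² = 11.18 × 6.7 × 3,528.36 ≈ 264,295.3 × g
ΔRCF = 674,544.8 − 264,295.3 = 410,249.5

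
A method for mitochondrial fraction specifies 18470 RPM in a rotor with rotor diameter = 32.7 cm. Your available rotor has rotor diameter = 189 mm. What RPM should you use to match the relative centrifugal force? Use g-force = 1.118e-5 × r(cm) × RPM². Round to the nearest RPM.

Original rotor: r = 32.7 / 2 = 16.35 cm
RCF = 1.118 × 10⁻⁵ × r × N²
RCF_original = 1.118 × 10⁻⁵ × 16.35 × (18470)² = 1.118 × 10⁻⁵ × 16.35 × 341,140,900 ≈ 62,358.2 × g
Your rotor: r = 189 mm / 2 = 94.5 mm = 9.45 cm
62,358.2 = 1.118 × 10⁻⁵ × 9.45 × N²
N² = 62,358.2 / (10.5651 × 10⁻⁵) = 590,228,204
N ≈ √590,228,204 ≈ 24,294.6

24295 RPM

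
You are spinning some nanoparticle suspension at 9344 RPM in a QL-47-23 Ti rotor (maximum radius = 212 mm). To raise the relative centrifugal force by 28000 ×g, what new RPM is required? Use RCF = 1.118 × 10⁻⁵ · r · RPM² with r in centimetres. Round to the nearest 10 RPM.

N₂ ≈ 14330 RPM

r = 212 mm = 21.2 cm
Current RCF = 1.118 × 10⁻⁵ × 21.2 × (9344)² = 1.118 × 10⁻⁵ × 21.2 × 87,310,336 ≈ 20,693.9 × g
Target RCF = 20,693.9 + 28,000 = 48,693.9 × g
N² = 48,693.9 / (23.7016 × 10⁻⁵) = 205,445,624
N ≈ √205,445,624 ≈ 14,333.4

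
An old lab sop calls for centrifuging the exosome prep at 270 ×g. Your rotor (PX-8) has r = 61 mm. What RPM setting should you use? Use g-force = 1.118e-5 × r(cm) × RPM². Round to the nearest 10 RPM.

r = 61 mm = 6.1 cm
270 = 1.118 × 10⁻⁵ × 6.1 × N²
N² = 270 / (6.8198 × 10⁻⁵) = 3,959,060
N ≈ √3,959,060 ≈ 1,989.7

≈ 1990 RPM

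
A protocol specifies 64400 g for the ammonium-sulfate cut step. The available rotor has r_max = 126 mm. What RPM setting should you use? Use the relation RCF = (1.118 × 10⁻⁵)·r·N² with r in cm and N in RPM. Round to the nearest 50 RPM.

≈ 21400 RPM

r = 126 mm = 12.6 cm
64,400 = 1.118 × 10⁻⁵ × 12.6 × N²
N² = 64,400 / (14.0868 × 10⁻⁵) = 457,165,573
N ≈ √457,165,573 ≈ 21,381.4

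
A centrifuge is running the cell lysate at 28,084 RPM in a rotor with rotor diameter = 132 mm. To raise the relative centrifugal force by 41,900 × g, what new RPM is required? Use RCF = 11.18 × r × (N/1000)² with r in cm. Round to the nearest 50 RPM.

≈ 36850 RPM

r = 132 mm / 2 = 66 mm = 6.6 cm
Current RCF = 11.18 × 6.6 × (28.084)² = 11.18 × 6.6 × 788.711056 ≈ 58,197.4 × g
Target RCF = 58,197.4 + 41,900 = 100,097.4 × g
(N/1000)² = 100,097.4 / 73.788 = 1356.554
N = 1000 × √1356.554 ≈ 36,831.4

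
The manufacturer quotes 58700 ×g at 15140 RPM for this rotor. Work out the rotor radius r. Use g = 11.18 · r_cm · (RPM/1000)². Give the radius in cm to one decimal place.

≈ 22.9 cm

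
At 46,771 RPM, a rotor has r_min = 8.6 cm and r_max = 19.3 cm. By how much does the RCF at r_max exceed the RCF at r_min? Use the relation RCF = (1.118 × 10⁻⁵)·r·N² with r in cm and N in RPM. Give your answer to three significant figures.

ΔRCF ≈ 262000 ×g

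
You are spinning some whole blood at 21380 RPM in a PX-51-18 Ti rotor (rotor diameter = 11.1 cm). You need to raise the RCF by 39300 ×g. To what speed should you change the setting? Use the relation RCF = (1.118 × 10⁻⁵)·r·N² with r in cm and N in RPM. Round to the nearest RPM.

r = 11.1 / 2 = 5.55 cm
Current RCF = 1.118 × 10⁻⁵ × 5.55 × (21380)² = 1.118 × 10⁻⁵ × 5.55 × 457,104,400 ≈ 28,362.9 × g
Target RCF = 28,362.9 + 39,300 = 67,662.9 × g
N² = 67,662.9 / (6.2049 × 10⁻⁵) = 1,090,475,270
N ≈ √1,090,475,270 ≈ 33,022.3

≈ 33022 RPM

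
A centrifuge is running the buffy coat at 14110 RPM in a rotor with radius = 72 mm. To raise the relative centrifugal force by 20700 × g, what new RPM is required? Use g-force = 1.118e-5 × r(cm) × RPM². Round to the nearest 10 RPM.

r = 72 mm = 7.2 cm
Current RCF = 1.118 × 10⁻⁵ × 7.2 × (14110)² = 1.118 × 10⁻⁵ × 7.2 × 199,092,100 ≈ 16,026.1 × g
Target RCF = 16,026.1 + 20,700 = 36,726.1 × g
N² = 36,726.1 / (8.0496 × 10⁻⁵) = 456,247,515
N ≈ √456,247,515 ≈ 21,360.0

N₂ ≈ 21360 RPM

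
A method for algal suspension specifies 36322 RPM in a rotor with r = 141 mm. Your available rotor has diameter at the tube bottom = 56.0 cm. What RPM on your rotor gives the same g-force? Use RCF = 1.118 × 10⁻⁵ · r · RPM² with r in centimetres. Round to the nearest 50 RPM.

25800 RPM

Original rotor: r = 141 mm = 14.1 cm
RCF_original = 1.118 × 10⁻⁵ × 14.1 × (36322)² = 1.118 × 10⁻⁵ × 14.1 × 1,319,287,684 ≈ 207,969.9 × g
Your rotor: r = 56.0 / 2 = 28 cm
207,969.9 = 1.118 × 10⁻⁵ × 28 × N²
N² = 207,969.9 / (31.304 × 10⁻⁵) = 664,355,673
N ≈ √664,355,673 ≈ 25,775.1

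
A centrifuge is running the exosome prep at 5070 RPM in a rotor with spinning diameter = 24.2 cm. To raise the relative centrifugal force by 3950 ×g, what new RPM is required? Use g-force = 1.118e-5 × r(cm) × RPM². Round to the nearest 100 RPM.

N₂ ≈ 7400 RPM

r = 24.2 / 2 = 12.1 cm
Current RCF = 1.118 × 10⁻⁵ × 12.1 × (5070)² = 1.118 × 10⁻⁵ × 12.1 × 25,704,900 ≈ 3,477.3 × g
Target RCF = 3,477.3 + 3,950 = 7,427.3 × g
N² = 7,427.3 / (13.5278 × 10⁻⁵) = 54,903,976
N ≈ √54,903,976 ≈ 7,409.7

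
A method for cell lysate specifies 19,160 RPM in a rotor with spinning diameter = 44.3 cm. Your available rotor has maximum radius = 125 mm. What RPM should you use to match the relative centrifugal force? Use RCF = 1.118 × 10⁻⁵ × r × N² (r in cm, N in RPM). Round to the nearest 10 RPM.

25510 RPM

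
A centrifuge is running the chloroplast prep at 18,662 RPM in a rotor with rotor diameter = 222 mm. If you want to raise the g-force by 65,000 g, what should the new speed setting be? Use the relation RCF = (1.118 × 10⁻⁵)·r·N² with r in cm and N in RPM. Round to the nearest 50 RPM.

r = 222 mm / 2 = 111 mm = 11.1 cm
Current RCF = 1.118 × 10⁻⁵ × 11.1 × (18662)² = 1.118 × 10⁻⁵ × 11.1 × 348,270,244 ≈ 43,219.6 × g
Target RCF = 43,219.6 + 65,000 = 108,219.6 × g
N² = 108,219.6 / (12.4098 × 10⁻⁵) = 872,049,509
N ≈ √872,049,509 ≈ 29,530.5

≈ 29550 RPM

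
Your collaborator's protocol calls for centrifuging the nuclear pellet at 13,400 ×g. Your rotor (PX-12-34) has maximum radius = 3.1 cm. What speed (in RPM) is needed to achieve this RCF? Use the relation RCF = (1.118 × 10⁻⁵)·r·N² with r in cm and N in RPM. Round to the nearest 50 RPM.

13,400 = 1.118 × 10⁻⁵ × 3.1 × N²
N² = 13,400 / (3.4658 × 10⁻⁵) = 386,635,120
N ≈ √386,635,120 ≈ 19,663.0

19650 RPM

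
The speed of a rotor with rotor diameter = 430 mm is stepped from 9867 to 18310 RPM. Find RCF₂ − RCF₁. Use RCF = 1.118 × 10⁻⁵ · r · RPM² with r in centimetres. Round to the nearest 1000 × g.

r = 430 mm / 2 = 215 mm = 21.5 cm
RCF₁ = 1.118 × 10⁻⁵ × 21.5 × (9867)² = 1.118 × 10⁻⁵ × 21.5 × 97,357,689 ≈ 23,401.9 × g
RCF₂ = 1.118 × 10⁻⁵ × 21.5 × (18310)² = 1.118 × 10⁻⁵ × 21.5 × 335,256,100 ≈ 80,585.5 × g
Increase = 80,585.5 − 23,401.9 = 57,183.6

≈ 57000 x g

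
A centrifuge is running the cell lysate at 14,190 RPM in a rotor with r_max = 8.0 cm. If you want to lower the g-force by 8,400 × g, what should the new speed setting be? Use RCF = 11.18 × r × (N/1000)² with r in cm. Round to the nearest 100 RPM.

Current RCF = 11.18 × 8 × (14.19)² = 11.18 × 8 × 201.3561 ≈ 18,009.3 × g
Target RCF = 18,009.3 − 8,400 = 9,609.3 × g
(N/1000)² = 9,609.3 / 89.44 = 107.4385
N = 1000 × √107.4385 ≈ 10,365.3

N₂ ≈ 10400 RPM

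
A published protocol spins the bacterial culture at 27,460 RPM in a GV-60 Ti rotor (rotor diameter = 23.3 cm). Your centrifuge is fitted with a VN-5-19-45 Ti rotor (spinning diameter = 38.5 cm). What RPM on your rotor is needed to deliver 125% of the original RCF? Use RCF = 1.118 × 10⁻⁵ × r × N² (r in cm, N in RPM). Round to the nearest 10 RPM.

≈ 23880 RPM

Original rotor: r = 23.3 / 2 = 11.65 cm
RCF_original = 1.118 × 10⁻⁵ × 11.65 × (27460)² = 1.118 × 10⁻⁵ × 11.65 × 754,051,600 ≈ 98,213 × g
Target RCF = 1.25 × 98,213 ≈ 122,766.2 × g
Your rotor: r = 38.5 / 2 = 19.25 cm
122,766.2 = 1.118 × 10⁻⁵ × 19.25 × N²
N² = 122,766.2 / (21.5215 × 10⁻⁵) = 570,435,146
N ≈ √570,435,146 ≈ 23,883.8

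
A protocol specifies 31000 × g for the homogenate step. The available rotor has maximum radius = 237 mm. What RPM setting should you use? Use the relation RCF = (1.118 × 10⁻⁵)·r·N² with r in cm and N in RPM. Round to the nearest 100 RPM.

r = 237 mm = 23.7 cm
RCF = 1.118 × 10⁻⁵ × r × N²
31,000 = 1.118 × 10⁻⁵ × 23.7 × N²
N² = 31,000 / (26.4966 × 10⁻⁵) = 116,996,143
N ≈ √116,996,143 ≈ 10,816.5

10800 RPM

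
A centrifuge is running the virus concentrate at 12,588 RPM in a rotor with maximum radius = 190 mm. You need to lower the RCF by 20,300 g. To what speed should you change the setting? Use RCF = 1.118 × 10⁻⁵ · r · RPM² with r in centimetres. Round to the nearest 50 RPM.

r = 190 mm = 19.0 cm
Current RCF = 1.118 × 10⁻⁵ × 19 × (12588)² = 1.118 × 10⁻⁵ × 19 × 158,457,744 ≈ 33,659.6 × g
Target RCF = 33,659.6 − 20,300 = 13,359.6 × g
N² = 13,359.6 / (21.242 × 10⁻⁵) = 62,892,383
N ≈ √62,892,383 ≈ 7,930.5

≈ 7950 RPM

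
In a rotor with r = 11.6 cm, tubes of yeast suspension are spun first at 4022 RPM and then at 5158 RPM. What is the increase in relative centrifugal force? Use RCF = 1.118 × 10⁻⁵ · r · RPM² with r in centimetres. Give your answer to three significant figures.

RCF₁ = 1.118 × 10⁻⁵ × 11.6 × (4022)² = 1.118 × 10⁻⁵ × 11.6 × 16,176,484 ≈ 2,097.9 × g
RCF₂ = 1.118 × 10⁻⁵ × 11.6 × (5158)² = 1.118 × 10⁻⁵ × 11.6 × 26,604,964 ≈ 3,450.3 × g
Increase = 3,450.3 − 2,097.9 = 1,352.4

≈ 1350 x g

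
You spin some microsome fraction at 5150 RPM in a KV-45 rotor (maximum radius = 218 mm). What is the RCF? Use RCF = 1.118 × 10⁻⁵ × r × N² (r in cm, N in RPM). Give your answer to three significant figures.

RCF ≈ 6460 ×g

r = 218 mm = 21.8 cm
RCF = 1.118 × 10⁻⁵ × 21.8 × (5150)² = 1.118 × 10⁻⁵ × 21.8 × 26,522,500 ≈ 6,464.2 × g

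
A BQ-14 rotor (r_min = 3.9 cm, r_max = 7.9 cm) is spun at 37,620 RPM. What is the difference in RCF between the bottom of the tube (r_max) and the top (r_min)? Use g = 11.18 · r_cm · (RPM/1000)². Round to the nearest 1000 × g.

63000 ×g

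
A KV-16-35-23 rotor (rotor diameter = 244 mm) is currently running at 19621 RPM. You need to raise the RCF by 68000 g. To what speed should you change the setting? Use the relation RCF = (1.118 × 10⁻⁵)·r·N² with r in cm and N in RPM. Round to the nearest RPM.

r = 244 mm / 2 = 122 mm = 12.2 cm
Current RCF = 1.118 × 10⁻⁵ × 12.2 × (19621)² = 1.118 × 10⁻⁵ × 12.2 × 384,983,641 ≈ 52,510.2 × g
Target RCF = 52,510.2 + 68,000 = 120,510.2 × g
N² = 120,510.2 / (13.6396 × 10⁻⁵) = 883,531,775
N ≈ √883,531,775 ≈ 29,724.3

N₂ ≈ 29724 RPM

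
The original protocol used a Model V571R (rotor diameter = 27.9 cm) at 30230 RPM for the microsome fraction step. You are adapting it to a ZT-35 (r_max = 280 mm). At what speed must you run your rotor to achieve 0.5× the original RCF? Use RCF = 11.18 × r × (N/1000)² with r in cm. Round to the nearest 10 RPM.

Original rotor: r = 27.9 / 2 = 13.95 cm
RCF = 11.18 × r × (N/1000)²
RCF_original = 11.18 × 13.95 × (30.23)² = 11.18 × 13.95 × 913.8529 ≈ 142,525.4 × g
Target RCF = 0.5 × 142,525.4 ≈ 71,262.7 × g
Your rotor: r = 280 mm = 28.0 cm
71,262.7 = 11.18 × 28 × (N/1000)²
(N/1000)² = 71,262.7 / 313.04 = 227.6473
N = 1000 × √227.6473 ≈ 15,088.0

15090 RPM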